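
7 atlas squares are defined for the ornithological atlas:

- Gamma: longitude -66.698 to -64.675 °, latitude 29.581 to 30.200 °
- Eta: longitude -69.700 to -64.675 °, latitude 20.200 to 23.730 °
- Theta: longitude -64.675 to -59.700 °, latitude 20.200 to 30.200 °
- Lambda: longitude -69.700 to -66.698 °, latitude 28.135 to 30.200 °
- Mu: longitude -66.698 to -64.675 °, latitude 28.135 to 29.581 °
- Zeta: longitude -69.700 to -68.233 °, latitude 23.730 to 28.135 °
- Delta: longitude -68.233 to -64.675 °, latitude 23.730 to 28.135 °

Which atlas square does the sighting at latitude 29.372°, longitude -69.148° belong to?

The point has longitude = -69.148 and latitude = 29.372.
Only Lambda satisfies -69.700 ≤ longitude ≤ -66.698 and 28.135 ≤ latitude ≤ 30.200.

Lambda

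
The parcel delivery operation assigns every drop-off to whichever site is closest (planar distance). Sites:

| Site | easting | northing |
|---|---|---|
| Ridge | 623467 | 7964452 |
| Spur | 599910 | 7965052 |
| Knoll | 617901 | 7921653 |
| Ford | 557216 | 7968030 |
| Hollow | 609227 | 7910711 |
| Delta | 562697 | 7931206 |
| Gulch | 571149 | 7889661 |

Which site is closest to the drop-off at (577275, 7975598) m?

Ford

Squared distances to each site:
Ridge: 2257934180.000; Spur: 623561341.000; Knoll: 4560534901.000; Ford: 459638105.000; Hollow: 5231253073.000; Delta: 2183167748.000; Gulch: 7422695845.000.
Minimum at Ford.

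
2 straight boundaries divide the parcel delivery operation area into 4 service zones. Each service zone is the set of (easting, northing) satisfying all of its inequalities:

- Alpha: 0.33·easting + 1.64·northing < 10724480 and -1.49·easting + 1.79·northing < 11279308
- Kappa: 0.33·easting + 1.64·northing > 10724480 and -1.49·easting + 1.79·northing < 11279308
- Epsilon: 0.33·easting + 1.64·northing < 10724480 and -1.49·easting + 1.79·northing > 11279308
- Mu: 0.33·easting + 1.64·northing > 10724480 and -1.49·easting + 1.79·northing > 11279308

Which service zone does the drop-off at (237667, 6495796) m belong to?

Kappa

0.33·237667 + 1.64·6495796 = 10731535.550, which is > 10724480
-1.49·237667 + 1.79·6495796 = 11273351.010, which is < 11279308
This sign pattern matches Kappa.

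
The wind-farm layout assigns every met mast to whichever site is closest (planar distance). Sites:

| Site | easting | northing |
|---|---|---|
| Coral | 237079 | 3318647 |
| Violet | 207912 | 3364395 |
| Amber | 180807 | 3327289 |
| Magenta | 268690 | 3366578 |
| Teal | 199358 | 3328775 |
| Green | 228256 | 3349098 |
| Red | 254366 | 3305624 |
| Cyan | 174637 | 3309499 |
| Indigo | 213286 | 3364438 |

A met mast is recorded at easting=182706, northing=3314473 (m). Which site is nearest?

Cyan

Squared distances to each site:
Coral: 2973845405.000; Violet: 3127548520.000; Amber: 167856057.000; Magenta: 10108179281.000; Teal: 481836308.000; Green: 3273693125.000; Red: 5213460401.000; Cyan: 89849437.000; Indigo: 3431637625.000.
Minimum at Cyan.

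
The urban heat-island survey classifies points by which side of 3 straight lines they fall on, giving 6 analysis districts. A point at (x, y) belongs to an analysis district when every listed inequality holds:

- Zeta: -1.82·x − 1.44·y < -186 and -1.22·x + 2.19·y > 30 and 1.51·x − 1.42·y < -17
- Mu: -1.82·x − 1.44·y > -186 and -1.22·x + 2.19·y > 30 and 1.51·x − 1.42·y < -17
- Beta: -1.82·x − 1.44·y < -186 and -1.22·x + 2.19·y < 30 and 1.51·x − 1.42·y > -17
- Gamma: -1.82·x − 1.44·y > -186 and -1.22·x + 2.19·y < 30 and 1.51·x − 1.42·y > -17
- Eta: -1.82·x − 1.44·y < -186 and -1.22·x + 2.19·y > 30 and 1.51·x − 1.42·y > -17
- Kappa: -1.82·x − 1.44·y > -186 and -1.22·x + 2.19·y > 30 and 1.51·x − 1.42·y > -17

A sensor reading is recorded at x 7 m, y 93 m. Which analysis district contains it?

-1.82·7 − 1.44·93 = -146.660, which is > -186
-1.22·7 + 2.19·93 = 195.130, which is > 30
1.51·7 − 1.42·93 = -121.490, which is < -17
This sign pattern matches Mu.

Mu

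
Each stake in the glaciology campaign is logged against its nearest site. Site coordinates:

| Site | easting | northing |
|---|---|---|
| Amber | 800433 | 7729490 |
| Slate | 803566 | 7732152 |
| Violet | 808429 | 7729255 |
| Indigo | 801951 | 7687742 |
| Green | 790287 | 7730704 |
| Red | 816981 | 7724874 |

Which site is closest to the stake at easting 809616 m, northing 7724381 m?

Squared distances to each site:
Amber: 110429370.000; Slate: 96990941.000; Violet: 25164845.000; Indigo: 1401168546.000; Green: 413590570.000; Red: 54486274.000.
Minimum at Violet.

Violet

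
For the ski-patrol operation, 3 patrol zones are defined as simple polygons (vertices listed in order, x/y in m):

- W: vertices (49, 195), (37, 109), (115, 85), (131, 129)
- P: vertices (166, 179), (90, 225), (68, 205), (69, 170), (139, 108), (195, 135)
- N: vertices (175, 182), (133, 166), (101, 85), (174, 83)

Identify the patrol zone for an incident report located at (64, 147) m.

W

Cast a ray rightward from (64, 147). For each polygon, the edges (by vertex number in listed order) whose endpoints lie on opposite sides of y = 147, where each meets that height, and whether that is right or left of the point:
W: 1–2 at x≈42.3 (left), 4–1 at x≈108.6 (right) → 1 crossing.
P: 4–5 at x≈95.0 (right), 6–1 at x≈187.1 (right) → 2 crossings.
N: 2–3 at x≈125.5 (right), 4–1 at x≈174.6 (right) → 2 crossings.
Only W has an odd count, so the point is inside W.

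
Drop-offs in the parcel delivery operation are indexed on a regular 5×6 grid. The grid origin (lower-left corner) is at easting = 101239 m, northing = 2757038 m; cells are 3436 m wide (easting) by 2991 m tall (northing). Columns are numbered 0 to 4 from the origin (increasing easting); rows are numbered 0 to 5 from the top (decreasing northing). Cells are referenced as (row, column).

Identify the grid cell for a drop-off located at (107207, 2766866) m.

(2, 1)

Column index: ⌊(107207 − 101239) / 3436⌋ = ⌊1.737⌋ = 1
Row offset from origin: ⌊(2766866 − 2757038) / 2991⌋ = ⌊3.286⌋ = 3 → row 2 (counted from top)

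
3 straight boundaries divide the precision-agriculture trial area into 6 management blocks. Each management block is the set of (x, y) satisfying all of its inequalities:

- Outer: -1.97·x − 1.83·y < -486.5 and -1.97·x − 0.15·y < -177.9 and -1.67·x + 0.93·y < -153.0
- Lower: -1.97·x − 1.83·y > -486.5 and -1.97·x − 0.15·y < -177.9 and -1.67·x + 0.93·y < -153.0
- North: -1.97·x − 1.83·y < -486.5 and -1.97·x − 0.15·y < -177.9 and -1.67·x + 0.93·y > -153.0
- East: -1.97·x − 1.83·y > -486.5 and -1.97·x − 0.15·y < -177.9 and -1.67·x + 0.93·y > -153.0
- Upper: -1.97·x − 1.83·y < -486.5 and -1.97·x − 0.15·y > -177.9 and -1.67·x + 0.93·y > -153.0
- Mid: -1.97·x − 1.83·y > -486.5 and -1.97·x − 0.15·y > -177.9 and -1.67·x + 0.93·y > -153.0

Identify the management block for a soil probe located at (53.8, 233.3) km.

Upper

-1.97·53.8 − 1.83·233.3 = -532.925, which is < -486.5
-1.97·53.8 − 0.15·233.3 = -140.981, which is > -177.9
-1.67·53.8 + 0.93·233.3 = 127.123, which is > -153.0
This sign pattern matches Upper.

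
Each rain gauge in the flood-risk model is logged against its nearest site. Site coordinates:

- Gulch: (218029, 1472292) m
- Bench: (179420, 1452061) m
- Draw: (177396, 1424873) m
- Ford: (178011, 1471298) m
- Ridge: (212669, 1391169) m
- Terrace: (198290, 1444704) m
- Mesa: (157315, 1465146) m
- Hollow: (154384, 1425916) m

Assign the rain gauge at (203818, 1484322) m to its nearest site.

Squared distances to each site:
Gulch: 346673421.000; Bench: 1636034525.000; Draw: 4232305685.000; Ford: 835625825.000; Ridge: 8755821610.000; Terrace: 1600144708.000; Mesa: 2530247985.000; Hollow: 5854981192.000.
Minimum at Gulch.

Gulch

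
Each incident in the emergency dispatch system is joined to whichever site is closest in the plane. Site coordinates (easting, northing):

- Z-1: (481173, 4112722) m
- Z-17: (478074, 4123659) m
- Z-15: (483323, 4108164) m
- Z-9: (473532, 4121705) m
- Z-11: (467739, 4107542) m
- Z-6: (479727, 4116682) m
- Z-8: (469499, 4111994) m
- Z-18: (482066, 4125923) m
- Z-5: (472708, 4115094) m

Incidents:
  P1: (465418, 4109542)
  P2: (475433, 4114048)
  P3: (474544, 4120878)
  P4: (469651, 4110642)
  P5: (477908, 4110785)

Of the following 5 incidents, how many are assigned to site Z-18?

P1 → Z-11
P2 → Z-5
P3 → Z-9
P4 → Z-8
P5 → Z-1
0 of the 5 go to Z-18.

0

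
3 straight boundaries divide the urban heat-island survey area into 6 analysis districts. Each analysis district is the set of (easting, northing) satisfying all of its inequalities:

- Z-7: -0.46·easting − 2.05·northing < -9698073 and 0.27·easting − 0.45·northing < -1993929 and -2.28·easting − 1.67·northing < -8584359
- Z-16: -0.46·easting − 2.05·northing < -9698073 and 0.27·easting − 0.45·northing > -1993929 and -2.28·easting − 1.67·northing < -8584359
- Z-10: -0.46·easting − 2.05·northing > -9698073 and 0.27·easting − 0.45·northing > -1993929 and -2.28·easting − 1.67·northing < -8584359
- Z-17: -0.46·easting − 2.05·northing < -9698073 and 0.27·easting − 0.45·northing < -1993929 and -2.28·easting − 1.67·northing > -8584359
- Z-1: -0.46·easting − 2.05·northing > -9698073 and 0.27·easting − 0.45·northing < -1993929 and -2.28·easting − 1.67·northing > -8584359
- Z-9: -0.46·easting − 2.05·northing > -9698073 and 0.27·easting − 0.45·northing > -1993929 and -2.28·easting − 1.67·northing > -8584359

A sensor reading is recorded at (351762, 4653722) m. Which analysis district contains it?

Z-17

-0.46·351762 − 2.05·4653722 = -9701940.620, which is < -9698073
0.27·351762 − 0.45·4653722 = -1999199.160, which is < -1993929
-2.28·351762 − 1.67·4653722 = -8573733.100, which is > -8584359
This sign pattern matches Z-17.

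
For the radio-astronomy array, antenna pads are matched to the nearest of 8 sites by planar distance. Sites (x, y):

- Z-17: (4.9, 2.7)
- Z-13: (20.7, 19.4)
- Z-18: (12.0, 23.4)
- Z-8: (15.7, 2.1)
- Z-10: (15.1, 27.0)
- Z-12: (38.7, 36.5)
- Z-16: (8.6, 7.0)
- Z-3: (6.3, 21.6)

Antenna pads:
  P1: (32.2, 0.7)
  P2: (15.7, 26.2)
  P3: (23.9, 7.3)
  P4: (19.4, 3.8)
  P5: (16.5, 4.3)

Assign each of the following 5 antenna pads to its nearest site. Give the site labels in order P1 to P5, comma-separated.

Z-8, Z-10, Z-8, Z-8, Z-8

P1 → Z-8 (d²=274.21)
P2 → Z-10 (d²=1.00)
P3 → Z-8 (d²=94.28)
P4 → Z-8 (d²=16.58)
P5 → Z-8 (d²=5.48)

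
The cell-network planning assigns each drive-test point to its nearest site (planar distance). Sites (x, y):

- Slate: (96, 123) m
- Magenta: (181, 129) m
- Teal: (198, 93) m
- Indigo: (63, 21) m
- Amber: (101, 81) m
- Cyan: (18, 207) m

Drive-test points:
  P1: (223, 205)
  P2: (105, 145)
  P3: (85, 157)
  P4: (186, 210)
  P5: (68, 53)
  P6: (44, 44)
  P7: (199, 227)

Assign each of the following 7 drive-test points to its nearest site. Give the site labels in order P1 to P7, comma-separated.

P1 → Magenta (d²=7540.00)
P2 → Slate (d²=565.00)
P3 → Slate (d²=1277.00)
P4 → Magenta (d²=6586.00)
P5 → Indigo (d²=1049.00)
P6 → Indigo (d²=890.00)
P7 → Magenta (d²=9928.00)

Magenta, Slate, Slate, Magenta, Indigo, Indigo, Magenta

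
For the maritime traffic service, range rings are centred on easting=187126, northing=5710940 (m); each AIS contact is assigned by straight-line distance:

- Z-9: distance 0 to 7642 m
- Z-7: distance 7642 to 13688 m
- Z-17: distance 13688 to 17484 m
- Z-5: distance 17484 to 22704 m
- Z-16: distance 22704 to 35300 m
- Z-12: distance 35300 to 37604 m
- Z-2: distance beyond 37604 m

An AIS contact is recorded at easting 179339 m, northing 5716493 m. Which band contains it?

Z-7

Distance = √((179339−187126)² + (5716493−5710940)²) = √(60637369.000 + 30835809.000) = 9564.161 m.
7642 ≤ 9564.161 < 13688 → Z-7.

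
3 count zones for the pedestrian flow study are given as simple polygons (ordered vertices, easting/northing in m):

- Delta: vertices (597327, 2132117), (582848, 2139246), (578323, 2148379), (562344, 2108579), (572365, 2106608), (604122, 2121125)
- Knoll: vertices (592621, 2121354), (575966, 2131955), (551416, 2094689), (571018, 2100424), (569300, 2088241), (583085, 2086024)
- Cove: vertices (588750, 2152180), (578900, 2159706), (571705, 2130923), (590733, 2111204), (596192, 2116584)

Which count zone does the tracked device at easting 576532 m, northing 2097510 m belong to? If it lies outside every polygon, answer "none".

Cast a ray rightward from (576532, 2097510). For each polygon, the edges (by vertex number in listed order) whose endpoints lie on opposite sides of northing = 2097510, where each meets that height, and whether that is right or left of the point:
Delta: no edge straddles that height → 0 crossings.
Knoll: 2–3 at easting≈553274.4 (left), 3–4 at easting≈561058.1 (left), 4–5 at easting≈570607.1 (left), 6–1 at easting≈586185.2 (right) → 1 crossing.
Cove: no edge straddles that height → 0 crossings.
Only Knoll has an odd count, so the point is inside Knoll.

Knoll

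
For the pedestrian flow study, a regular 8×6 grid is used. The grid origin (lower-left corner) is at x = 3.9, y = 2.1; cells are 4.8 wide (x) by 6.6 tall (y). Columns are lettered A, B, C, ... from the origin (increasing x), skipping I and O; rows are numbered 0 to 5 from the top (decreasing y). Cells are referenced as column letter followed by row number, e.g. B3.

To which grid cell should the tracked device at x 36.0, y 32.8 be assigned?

Column index: ⌊(36.0 − 3.9) / 4.8⌋ = ⌊6.688⌋ = 6 → column G
Row offset from origin: ⌊(32.8 − 2.1) / 6.6⌋ = ⌊4.652⌋ = 4 → row 1 (counted from top)

G1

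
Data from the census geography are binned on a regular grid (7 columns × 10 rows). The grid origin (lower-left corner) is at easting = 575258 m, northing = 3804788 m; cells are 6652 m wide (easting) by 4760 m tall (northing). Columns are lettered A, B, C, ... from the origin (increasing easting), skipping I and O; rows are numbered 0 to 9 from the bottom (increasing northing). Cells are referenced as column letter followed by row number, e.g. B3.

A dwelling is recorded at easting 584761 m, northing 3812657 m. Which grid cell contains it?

Column index: ⌊(584761 − 575258) / 6652⌋ = ⌊1.429⌋ = 1 → column B
Row offset from origin: ⌊(3812657 − 3804788) / 4760⌋ = ⌊1.653⌋ = 1 → row 1

B1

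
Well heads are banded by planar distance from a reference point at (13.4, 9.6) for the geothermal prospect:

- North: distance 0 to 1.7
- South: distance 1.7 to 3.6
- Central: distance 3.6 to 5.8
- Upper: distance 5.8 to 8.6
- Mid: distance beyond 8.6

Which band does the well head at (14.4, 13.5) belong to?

Distance = √((14.4−13.4)² + (13.5−9.6)²) = √(1.000 + 15.210) = 4.026.
3.6 ≤ 4.026 < 5.8 → Central.

Central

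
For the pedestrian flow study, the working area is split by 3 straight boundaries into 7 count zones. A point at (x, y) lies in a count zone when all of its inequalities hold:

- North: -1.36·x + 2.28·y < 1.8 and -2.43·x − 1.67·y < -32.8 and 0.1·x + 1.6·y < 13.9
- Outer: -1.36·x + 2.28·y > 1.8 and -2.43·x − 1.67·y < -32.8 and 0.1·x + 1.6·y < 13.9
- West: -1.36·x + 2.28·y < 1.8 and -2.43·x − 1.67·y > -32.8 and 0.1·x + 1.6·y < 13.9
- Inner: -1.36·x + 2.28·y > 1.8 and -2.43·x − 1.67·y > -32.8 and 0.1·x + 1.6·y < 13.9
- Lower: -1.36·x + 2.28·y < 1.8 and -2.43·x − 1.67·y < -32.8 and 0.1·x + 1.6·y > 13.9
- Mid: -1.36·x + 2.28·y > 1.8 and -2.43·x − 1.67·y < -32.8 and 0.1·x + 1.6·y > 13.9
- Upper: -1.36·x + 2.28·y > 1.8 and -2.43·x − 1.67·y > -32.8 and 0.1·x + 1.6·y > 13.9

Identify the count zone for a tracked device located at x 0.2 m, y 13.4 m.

Upper

-1.36·0.2 + 2.28·13.4 = 30.280, which is > 1.8
-2.43·0.2 − 1.67·13.4 = -22.864, which is > -32.8
0.1·0.2 + 1.6·13.4 = 21.460, which is > 13.9
This sign pattern matches Upper.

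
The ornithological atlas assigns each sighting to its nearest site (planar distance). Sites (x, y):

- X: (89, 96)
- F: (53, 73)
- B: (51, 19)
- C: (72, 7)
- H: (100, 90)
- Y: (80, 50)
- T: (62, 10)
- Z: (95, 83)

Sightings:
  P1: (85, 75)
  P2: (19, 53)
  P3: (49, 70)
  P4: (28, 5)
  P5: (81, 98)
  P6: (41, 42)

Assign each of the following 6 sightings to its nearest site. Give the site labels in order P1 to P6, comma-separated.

Z, F, F, B, X, B

P1 → Z (d²=164.00)
P2 → F (d²=1556.00)
P3 → F (d²=25.00)
P4 → B (d²=725.00)
P5 → X (d²=68.00)
P6 → B (d²=629.00)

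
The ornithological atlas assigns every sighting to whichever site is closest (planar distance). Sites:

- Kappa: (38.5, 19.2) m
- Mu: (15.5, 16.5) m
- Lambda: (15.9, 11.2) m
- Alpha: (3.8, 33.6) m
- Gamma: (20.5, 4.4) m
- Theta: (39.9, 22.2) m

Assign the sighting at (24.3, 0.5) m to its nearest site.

Squared distances to each site:
Kappa: 551.330; Mu: 333.440; Lambda: 185.050; Alpha: 1515.860; Gamma: 29.650; Theta: 714.250.
Minimum at Gamma.

Gamma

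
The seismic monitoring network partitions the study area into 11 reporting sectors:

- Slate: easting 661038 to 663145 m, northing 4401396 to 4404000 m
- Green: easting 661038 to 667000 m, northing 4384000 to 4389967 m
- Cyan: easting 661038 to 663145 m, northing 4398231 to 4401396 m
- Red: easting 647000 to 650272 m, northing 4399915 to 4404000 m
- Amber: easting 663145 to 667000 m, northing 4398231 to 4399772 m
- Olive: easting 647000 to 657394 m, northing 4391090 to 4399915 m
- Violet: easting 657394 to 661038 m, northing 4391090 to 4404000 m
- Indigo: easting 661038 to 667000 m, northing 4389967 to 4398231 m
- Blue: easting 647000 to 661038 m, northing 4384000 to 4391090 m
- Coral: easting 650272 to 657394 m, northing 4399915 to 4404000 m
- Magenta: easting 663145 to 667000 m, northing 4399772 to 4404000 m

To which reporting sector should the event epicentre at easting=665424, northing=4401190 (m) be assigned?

Magenta

The point has easting = 665424 and northing = 4401190.
Only Magenta satisfies 663145 ≤ easting ≤ 667000 and 4399772 ≤ northing ≤ 4404000.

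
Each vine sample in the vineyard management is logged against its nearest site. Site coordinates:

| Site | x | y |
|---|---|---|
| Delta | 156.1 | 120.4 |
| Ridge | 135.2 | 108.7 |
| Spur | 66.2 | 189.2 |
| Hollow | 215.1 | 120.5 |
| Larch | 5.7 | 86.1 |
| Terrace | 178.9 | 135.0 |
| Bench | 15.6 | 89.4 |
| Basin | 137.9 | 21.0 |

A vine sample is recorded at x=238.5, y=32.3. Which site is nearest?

Hollow

Squared distances to each site:
Delta: 14551.370; Ridge: 16507.850; Spur: 54304.900; Hollow: 8326.800; Larch: 57090.280; Terrace: 14099.450; Bench: 52944.820; Basin: 10248.050.
Minimum at Hollow.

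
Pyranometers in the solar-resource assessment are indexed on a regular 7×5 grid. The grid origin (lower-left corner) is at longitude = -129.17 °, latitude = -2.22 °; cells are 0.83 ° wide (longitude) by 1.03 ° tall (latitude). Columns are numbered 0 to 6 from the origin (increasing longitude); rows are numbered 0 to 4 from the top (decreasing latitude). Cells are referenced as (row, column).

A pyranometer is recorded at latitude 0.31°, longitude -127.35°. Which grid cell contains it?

(2, 2)

Column index: ⌊(-127.35 − -129.17) / 0.83⌋ = ⌊2.193⌋ = 2
Row offset from origin: ⌊(0.31 − -2.22) / 1.03⌋ = ⌊2.456⌋ = 2 → row 2 (counted from top)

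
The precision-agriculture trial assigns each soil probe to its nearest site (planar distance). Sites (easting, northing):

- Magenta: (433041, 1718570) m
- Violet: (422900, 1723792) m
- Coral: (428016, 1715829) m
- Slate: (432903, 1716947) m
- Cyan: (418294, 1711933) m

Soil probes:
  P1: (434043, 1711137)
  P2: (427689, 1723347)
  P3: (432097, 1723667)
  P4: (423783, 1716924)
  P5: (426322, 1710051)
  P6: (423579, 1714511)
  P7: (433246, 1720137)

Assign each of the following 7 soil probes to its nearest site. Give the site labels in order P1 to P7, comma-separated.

Slate, Violet, Magenta, Coral, Coral, Coral, Magenta

P1 → Slate (d²=35055700.00)
P2 → Violet (d²=23132546.00)
P3 → Magenta (d²=26870545.00)
P4 → Coral (d²=19117314.00)
P5 → Coral (d²=36254920.00)
P6 → Coral (d²=21424093.00)
P7 → Magenta (d²=2497514.00)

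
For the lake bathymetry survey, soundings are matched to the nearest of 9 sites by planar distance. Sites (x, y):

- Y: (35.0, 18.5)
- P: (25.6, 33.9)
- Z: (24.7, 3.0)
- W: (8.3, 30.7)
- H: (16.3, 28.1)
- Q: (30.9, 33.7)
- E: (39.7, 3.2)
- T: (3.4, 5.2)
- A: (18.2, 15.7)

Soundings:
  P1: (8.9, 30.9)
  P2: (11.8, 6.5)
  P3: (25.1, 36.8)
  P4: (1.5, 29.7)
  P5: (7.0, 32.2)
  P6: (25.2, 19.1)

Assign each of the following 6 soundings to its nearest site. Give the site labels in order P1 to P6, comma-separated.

W, T, P, W, W, A

P1 → W (d²=0.40)
P2 → T (d²=72.25)
P3 → P (d²=8.66)
P4 → W (d²=47.24)
P5 → W (d²=3.94)
P6 → A (d²=60.56)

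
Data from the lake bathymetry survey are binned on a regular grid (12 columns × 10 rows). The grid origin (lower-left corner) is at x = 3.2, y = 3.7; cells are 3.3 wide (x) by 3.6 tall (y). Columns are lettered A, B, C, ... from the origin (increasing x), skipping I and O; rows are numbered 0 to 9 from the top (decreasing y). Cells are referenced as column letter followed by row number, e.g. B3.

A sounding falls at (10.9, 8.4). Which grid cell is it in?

C8

Column index: ⌊(10.9 − 3.2) / 3.3⌋ = ⌊2.333⌋ = 2 → column C
Row offset from origin: ⌊(8.4 − 3.7) / 3.6⌋ = ⌊1.306⌋ = 1 → row 8 (counted from top)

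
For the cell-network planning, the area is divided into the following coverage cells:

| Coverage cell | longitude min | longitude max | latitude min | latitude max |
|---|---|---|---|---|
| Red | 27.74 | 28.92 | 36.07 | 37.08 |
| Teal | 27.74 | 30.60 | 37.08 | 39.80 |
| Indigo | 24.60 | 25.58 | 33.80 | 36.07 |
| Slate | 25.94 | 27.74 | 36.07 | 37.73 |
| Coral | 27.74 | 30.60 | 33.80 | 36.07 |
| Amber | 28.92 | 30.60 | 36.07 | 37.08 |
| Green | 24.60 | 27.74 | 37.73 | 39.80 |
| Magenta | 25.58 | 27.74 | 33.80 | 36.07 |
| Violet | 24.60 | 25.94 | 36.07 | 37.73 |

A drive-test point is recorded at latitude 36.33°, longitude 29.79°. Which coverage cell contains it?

Amber

The point has longitude = 29.79 and latitude = 36.33.
Only Amber satisfies 28.92 ≤ longitude ≤ 30.60 and 36.07 ≤ latitude ≤ 37.08.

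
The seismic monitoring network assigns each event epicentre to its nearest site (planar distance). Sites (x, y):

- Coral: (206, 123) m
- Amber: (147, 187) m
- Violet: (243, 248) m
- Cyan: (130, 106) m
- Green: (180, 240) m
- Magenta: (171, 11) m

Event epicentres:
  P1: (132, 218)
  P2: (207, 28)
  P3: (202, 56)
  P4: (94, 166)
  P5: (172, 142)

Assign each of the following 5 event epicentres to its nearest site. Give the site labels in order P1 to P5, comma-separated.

Amber, Magenta, Magenta, Amber, Coral

P1 → Amber (d²=1186.00)
P2 → Magenta (d²=1585.00)
P3 → Magenta (d²=2986.00)
P4 → Amber (d²=3250.00)
P5 → Coral (d²=1517.00)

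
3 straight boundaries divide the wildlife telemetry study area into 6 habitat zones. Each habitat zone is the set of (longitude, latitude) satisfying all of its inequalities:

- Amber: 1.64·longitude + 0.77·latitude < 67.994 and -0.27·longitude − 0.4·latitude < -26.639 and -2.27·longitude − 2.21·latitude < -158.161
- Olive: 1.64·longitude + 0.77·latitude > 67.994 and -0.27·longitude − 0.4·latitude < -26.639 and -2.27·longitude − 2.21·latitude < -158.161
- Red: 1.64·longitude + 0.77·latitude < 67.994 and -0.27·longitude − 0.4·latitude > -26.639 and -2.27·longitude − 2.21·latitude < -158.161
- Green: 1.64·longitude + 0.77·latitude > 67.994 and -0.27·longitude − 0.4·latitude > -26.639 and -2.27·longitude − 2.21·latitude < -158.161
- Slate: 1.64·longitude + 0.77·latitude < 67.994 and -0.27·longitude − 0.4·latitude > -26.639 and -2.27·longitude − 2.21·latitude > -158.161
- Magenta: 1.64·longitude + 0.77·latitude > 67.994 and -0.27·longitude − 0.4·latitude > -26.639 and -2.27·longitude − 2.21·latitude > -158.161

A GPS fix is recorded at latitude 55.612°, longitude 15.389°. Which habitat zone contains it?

1.64·15.389 + 0.77·55.612 = 68.059, which is > 67.994
-0.27·15.389 − 0.4·55.612 = -26.400, which is > -26.639
-2.27·15.389 − 2.21·55.612 = -157.836, which is > -158.161
This sign pattern matches Magenta.

Magenta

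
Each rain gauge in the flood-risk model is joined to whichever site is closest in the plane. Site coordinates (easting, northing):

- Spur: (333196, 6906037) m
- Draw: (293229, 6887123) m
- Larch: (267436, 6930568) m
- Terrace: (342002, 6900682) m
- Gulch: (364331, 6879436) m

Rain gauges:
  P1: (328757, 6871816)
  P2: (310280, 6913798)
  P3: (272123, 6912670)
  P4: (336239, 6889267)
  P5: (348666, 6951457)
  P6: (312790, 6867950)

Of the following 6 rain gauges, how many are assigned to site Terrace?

P1 → Terrace
P2 → Spur
P3 → Larch
P4 → Terrace
P5 → Spur
P6 → Draw
2 of the 6 go to Terrace.

2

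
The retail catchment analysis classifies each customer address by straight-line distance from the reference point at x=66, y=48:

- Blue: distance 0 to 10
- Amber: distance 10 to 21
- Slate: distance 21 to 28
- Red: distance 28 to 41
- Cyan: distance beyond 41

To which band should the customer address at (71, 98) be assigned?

Cyan

Distance = √((71−66)² + (98−48)²) = √(25.000 + 2500.000) = 50.249.
41 ≤ 50.249 < ∞ → Cyan.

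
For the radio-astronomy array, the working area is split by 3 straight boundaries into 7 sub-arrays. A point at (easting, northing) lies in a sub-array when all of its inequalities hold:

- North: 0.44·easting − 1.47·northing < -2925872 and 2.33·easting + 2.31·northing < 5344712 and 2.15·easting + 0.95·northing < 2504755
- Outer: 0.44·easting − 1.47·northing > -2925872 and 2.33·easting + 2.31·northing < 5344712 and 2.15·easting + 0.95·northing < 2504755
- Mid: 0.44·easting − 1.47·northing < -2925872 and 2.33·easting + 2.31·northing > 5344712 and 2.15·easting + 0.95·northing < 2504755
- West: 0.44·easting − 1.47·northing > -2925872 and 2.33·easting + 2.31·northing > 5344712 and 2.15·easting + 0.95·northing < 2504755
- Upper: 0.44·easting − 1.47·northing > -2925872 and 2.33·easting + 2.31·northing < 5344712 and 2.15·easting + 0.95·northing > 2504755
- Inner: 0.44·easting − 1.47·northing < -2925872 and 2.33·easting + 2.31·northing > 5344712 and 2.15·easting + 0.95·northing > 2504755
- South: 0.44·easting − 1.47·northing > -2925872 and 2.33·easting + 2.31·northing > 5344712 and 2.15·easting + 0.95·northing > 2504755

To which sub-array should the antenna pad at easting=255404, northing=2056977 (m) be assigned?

West

0.44·255404 − 1.47·2056977 = -2911378.430, which is > -2925872
2.33·255404 + 2.31·2056977 = 5346708.190, which is > 5344712
2.15·255404 + 0.95·2056977 = 2503246.750, which is < 2504755
This sign pattern matches West.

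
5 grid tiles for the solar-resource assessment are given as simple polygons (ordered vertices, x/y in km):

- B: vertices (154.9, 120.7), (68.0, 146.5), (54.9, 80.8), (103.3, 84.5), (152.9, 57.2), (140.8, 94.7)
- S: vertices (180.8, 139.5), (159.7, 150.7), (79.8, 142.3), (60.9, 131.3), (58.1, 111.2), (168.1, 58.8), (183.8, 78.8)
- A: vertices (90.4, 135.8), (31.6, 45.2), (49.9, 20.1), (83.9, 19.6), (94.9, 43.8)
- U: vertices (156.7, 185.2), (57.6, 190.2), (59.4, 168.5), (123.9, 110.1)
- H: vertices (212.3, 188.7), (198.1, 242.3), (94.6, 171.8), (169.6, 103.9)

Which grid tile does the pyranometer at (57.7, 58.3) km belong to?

Cast a ray rightward from (57.7, 58.3). For each polygon, the edges (by vertex number in listed order) whose endpoints lie on opposite sides of y = 58.3, where each meets that height, and whether that is right or left of the point:
B: 4–5 at x≈150.90 (right), 5–6 at x≈152.55 (right) → 2 crossings.
S: no edge straddles that height → 0 crossings.
A: 1–2 at x≈40.10 (left), 5–1 at x≈94.19 (right) → 1 crossing.
U: no edge straddles that height → 0 crossings.
H: no edge straddles that height → 0 crossings.
Only A has an odd count, so the point is inside A.

A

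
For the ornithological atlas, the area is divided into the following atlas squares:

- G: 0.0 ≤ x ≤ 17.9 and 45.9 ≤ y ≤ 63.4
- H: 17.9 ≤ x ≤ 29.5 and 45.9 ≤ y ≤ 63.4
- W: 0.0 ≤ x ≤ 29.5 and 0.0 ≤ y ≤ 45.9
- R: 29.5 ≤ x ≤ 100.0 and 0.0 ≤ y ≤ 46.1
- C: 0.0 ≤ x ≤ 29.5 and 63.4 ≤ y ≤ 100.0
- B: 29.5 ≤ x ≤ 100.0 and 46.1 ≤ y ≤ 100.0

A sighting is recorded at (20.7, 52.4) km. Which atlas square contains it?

H

The point has x = 20.7 and y = 52.4.
Only H satisfies 17.9 ≤ x ≤ 29.5 and 45.9 ≤ y ≤ 63.4.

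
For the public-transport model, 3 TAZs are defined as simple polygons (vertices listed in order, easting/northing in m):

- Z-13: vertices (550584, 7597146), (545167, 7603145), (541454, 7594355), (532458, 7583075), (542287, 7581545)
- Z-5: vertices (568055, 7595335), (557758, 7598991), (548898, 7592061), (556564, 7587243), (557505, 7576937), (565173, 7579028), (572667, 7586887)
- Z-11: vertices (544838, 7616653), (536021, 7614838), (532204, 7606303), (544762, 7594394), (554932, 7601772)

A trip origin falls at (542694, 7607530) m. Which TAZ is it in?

Z-11

Cast a ray rightward from (542694, 7607530). For each polygon, the edges (by vertex number in listed order) whose endpoints lie on opposite sides of northing = 7607530, where each meets that height, and whether that is right or left of the point:
Z-13: no edge straddles that height → 0 crossings.
Z-5: no edge straddles that height → 0 crossings.
Z-11: 2–3 at easting≈532752.7 (left), 5–1 at easting≈551026.3 (right) → 1 crossing.
Only Z-11 has an odd count, so the point is inside Z-11.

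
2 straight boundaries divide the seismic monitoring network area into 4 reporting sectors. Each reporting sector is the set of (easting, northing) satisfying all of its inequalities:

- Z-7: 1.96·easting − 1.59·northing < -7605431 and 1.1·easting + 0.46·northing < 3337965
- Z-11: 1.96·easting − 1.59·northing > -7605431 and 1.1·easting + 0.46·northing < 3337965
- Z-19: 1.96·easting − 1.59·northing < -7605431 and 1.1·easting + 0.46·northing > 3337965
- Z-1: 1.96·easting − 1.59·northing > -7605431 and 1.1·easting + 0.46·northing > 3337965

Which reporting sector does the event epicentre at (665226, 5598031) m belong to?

Z-11

1.96·665226 − 1.59·5598031 = -7597026.330, which is > -7605431
1.1·665226 + 0.46·5598031 = 3306842.860, which is < 3337965
This sign pattern matches Z-11.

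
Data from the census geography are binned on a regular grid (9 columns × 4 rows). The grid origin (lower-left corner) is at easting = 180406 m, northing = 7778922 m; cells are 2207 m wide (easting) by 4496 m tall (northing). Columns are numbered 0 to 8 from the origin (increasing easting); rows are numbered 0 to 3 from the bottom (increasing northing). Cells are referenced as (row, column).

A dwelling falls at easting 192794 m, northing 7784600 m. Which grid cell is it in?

(1, 5)

Column index: ⌊(192794 − 180406) / 2207⌋ = ⌊5.613⌋ = 5
Row offset from origin: ⌊(7784600 − 7778922) / 4496⌋ = ⌊1.263⌋ = 1 → row 1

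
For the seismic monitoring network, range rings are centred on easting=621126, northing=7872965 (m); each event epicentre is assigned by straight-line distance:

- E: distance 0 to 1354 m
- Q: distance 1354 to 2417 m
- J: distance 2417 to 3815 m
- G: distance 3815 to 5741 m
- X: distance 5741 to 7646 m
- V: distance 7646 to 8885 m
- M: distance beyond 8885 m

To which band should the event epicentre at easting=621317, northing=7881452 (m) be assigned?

V

Distance = √((621317−621126)² + (7881452−7872965)²) = √(36481.000 + 72029169.000) = 8489.149 m.
7646 ≤ 8489.149 < 8885 → V.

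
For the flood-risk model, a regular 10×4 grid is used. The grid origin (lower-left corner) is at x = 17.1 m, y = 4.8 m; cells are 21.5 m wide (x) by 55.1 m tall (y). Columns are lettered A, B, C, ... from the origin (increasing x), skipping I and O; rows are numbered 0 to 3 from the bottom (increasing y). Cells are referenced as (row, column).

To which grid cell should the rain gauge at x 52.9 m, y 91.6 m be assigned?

Column index: ⌊(52.9 − 17.1) / 21.5⌋ = ⌊1.665⌋ = 1 → column B
Row offset from origin: ⌊(91.6 − 4.8) / 55.1⌋ = ⌊1.575⌋ = 1 → row 1

(1, B)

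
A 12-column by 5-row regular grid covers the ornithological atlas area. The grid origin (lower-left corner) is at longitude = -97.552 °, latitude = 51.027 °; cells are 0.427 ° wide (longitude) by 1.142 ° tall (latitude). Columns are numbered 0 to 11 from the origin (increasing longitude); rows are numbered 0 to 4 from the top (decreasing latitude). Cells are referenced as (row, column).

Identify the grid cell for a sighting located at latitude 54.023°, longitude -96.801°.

Column index: ⌊(-96.801 − -97.552) / 0.427⌋ = ⌊1.759⌋ = 1
Row offset from origin: ⌊(54.023 − 51.027) / 1.142⌋ = ⌊2.623⌋ = 2 → row 2 (counted from top)

(2, 1)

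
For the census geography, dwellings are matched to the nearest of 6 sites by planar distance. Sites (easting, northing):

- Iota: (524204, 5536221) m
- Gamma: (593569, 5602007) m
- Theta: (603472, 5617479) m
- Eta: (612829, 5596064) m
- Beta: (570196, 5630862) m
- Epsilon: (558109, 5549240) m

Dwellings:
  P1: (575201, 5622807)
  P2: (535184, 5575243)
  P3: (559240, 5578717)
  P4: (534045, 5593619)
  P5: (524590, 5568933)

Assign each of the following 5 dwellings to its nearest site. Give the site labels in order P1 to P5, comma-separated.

P1 → Beta (d²=89933050.00)
P2 → Epsilon (d²=1201711634.00)
P3 → Epsilon (d²=870172690.00)
P4 → Epsilon (d²=2548571737.00)
P5 → Iota (d²=1070223940.00)

Beta, Epsilon, Epsilon, Epsilon, Iota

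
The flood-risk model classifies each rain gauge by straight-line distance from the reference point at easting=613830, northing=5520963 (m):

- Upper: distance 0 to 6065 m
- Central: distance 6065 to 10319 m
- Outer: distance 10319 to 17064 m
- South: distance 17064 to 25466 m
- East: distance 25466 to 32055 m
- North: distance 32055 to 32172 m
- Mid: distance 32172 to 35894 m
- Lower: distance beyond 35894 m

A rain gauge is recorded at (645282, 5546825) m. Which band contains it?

Distance = √((645282−613830)² + (5546825−5520963)²) = √(989228304.000 + 668843044.000) = 40719.422 m.
35894 ≤ 40719.422 < ∞ → Lower.

Lower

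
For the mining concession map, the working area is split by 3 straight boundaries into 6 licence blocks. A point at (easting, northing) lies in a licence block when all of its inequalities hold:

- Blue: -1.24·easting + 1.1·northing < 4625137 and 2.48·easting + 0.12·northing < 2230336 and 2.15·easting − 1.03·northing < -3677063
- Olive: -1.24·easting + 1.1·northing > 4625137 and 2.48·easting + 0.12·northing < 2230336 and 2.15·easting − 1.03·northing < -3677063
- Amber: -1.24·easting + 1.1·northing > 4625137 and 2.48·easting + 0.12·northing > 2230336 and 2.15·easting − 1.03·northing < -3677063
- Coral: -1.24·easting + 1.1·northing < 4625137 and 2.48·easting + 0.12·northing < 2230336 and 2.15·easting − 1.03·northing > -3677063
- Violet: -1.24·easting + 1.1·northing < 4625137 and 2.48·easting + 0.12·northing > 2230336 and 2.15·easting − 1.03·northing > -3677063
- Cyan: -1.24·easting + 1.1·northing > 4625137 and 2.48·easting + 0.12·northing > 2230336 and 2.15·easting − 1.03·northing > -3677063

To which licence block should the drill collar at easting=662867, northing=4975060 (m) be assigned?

Amber

-1.24·662867 + 1.1·4975060 = 4650610.920, which is > 4625137
2.48·662867 + 0.12·4975060 = 2240917.360, which is > 2230336
2.15·662867 − 1.03·4975060 = -3699147.750, which is < -3677063
This sign pattern matches Amber.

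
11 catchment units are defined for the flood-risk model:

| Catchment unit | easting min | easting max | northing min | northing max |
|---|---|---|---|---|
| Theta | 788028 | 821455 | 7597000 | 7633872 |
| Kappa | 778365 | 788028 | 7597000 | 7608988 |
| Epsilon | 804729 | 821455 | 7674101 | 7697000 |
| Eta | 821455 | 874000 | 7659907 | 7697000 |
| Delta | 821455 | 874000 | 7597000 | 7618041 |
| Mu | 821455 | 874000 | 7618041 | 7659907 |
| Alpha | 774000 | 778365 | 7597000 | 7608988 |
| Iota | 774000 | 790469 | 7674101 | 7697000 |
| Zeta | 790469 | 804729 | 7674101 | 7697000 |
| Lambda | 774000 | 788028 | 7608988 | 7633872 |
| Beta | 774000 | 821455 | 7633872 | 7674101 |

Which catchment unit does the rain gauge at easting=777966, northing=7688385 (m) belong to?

Iota

The point has easting = 777966 and northing = 7688385.
Only Iota satisfies 774000 ≤ easting ≤ 790469 and 7674101 ≤ northing ≤ 7697000.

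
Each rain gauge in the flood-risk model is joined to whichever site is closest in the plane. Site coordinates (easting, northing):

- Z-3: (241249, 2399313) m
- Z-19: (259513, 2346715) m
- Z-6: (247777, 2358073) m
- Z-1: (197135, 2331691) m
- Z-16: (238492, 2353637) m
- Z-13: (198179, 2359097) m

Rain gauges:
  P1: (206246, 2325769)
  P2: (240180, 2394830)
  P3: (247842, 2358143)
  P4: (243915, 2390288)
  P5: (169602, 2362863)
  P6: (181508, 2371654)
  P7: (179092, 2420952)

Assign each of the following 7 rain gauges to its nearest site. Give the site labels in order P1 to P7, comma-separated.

Z-1, Z-3, Z-6, Z-3, Z-13, Z-13, Z-13

P1 → Z-1 (d²=118080405.00)
P2 → Z-3 (d²=21240050.00)
P3 → Z-6 (d²=9125.00)
P4 → Z-3 (d²=88558181.00)
P5 → Z-13 (d²=830827685.00)
P6 → Z-13 (d²=435600490.00)
P7 → Z-13 (d²=4190354594.00)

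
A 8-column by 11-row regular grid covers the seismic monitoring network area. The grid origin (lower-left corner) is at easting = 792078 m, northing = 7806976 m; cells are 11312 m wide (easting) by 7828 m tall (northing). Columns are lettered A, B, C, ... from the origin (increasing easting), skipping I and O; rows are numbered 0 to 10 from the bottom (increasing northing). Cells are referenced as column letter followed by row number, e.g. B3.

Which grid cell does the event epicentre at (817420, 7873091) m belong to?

Column index: ⌊(817420 − 792078) / 11312⌋ = ⌊2.240⌋ = 2 → column C
Row offset from origin: ⌊(7873091 − 7806976) / 7828⌋ = ⌊8.446⌋ = 8 → row 8

C8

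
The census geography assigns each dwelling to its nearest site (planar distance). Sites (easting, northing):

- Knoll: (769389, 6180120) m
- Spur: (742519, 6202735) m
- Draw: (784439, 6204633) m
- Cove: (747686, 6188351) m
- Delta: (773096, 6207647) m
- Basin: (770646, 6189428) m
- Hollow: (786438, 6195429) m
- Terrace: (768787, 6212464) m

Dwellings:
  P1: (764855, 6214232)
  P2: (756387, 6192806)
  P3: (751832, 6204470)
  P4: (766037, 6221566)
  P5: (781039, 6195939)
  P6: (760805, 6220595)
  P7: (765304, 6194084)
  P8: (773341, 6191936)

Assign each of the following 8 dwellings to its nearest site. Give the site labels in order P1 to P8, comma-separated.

Terrace, Cove, Spur, Terrace, Hollow, Terrace, Basin, Basin

P1 → Terrace (d²=18586448.00)
P2 → Cove (d²=95554426.00)
P3 → Spur (d²=89742194.00)
P4 → Terrace (d²=90408904.00)
P5 → Hollow (d²=29409301.00)
P6 → Terrace (d²=129825485.00)
P7 → Basin (d²=50215300.00)
P8 → Basin (d²=13553089.00)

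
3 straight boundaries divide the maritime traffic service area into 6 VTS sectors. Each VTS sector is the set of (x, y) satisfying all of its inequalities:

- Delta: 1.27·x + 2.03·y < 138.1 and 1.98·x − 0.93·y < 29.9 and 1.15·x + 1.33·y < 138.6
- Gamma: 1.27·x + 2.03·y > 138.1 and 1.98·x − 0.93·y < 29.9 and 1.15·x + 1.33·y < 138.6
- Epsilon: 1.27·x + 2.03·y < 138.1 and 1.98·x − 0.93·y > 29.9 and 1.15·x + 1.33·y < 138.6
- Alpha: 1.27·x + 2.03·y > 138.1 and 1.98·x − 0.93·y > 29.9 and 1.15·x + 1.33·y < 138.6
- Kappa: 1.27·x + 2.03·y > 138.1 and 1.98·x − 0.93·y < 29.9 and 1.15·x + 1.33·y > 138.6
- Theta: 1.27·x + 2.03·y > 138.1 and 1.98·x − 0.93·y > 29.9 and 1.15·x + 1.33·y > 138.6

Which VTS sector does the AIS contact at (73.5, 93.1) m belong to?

Theta

1.27·73.5 + 2.03·93.1 = 282.338, which is > 138.1
1.98·73.5 − 0.93·93.1 = 58.947, which is > 29.9
1.15·73.5 + 1.33·93.1 = 208.348, which is > 138.6
This sign pattern matches Theta.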